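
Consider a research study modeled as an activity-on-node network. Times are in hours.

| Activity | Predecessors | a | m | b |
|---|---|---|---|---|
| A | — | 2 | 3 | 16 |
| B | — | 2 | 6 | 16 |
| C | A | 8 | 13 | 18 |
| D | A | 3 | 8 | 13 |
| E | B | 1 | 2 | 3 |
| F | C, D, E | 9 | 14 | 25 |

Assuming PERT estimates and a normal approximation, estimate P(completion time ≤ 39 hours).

0.937

te_A = (2 + 4·3 + 16)/6 = 30/6 = 5; σ²_A = ((16−2)/6)² = 5.444
te_B = (2 + 4·6 + 16)/6 = 42/6 = 7; σ²_B = ((16−2)/6)² = 5.444
te_C = (8 + 4·13 + 18)/6 = 78/6 = 13; σ²_C = ((18−8)/6)² = 2.778
te_D = (3 + 4·8 + 13)/6 = 48/6 = 8; σ²_D = ((13−3)/6)² = 2.778
te_E = (1 + 4·2 + 3)/6 = 12/6 = 2; σ²_E = ((3−1)/6)² = 0.111
te_F = (9 + 4·14 + 25)/6 = 90/6 = 15; σ²_F = ((25−9)/6)² = 7.111

Forward pass:
ES_A = 0; EF_A = 5
ES_B = 0; EF_B = 7
ES_C = 5; EF_C = 5+13 = 18
ES_D = 5; EF_D = 5+8 = 13
ES_E = 7; EF_E = 7+2 = 9
ES_F = max(EF_C=18, EF_D=13, EF_E=9) = 18; EF_F = 18+15 = 33
Expected project duration μ = 33 hours. Critical path: A → C → F.

Variance along critical path = 5.444 + 2.778 + 7.111 = 15.333; σ = √15.333 = 3.916 hours.
Z = (39 − 33) / 3.916 = 1.532
P(T ≤ 39) = Φ(1.532) ≈ 0.937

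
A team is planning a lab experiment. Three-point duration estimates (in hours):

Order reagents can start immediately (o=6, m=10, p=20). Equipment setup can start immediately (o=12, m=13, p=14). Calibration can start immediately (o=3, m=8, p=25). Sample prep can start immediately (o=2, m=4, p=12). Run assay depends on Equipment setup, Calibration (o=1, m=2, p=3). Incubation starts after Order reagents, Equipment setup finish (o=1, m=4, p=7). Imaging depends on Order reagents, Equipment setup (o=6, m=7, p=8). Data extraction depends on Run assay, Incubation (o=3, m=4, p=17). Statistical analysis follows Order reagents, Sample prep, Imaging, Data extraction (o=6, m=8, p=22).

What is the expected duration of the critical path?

te_Order reagents = (6 + 4·10 + 20)/6 = 66/6 = 11
te_Equipment setup = (12 + 4·13 + 14)/6 = 78/6 = 13
te_Calibration = (3 + 4·8 + 25)/6 = 60/6 = 10
te_Sample prep = (2 + 4·4 + 12)/6 = 30/6 = 5
te_Run assay = (1 + 4·2 + 3)/6 = 12/6 = 2
te_Incubation = (1 + 4·4 + 7)/6 = 24/6 = 4
te_Imaging = (6 + 4·7 + 8)/6 = 42/6 = 7
te_Data extraction = (3 + 4·4 + 17)/6 = 36/6 = 6
te_Statistical analysis = (6 + 4·8 + 22)/6 = 60/6 = 10

Forward pass:
ES_Order reagents = 0; EF_Order reagents = 11
ES_Equipment setup = 0; EF_Equipment setup = 13
ES_Calibration = 0; EF_Calibration = 10
ES_Sample prep = 0; EF_Sample prep = 5
ES_Run assay = max(EF_Equipment setup=13, EF_Calibration=10) = 13; EF_Run assay = 13+2 = 15
ES_Incubation = max(EF_Order reagents=11, EF_Equipment setup=13) = 13; EF_Incubation = 13+4 = 17
ES_Imaging = max(EF_Order reagents=11, EF_Equipment setup=13) = 13; EF_Imaging = 13+7 = 20
ES_Data extraction = max(EF_Run assay=15, EF_Incubation=17) = 17; EF_Data extraction = 17+6 = 23
ES_Statistical analysis = max(EF_Order reagents=11, EF_Sample prep=5, EF_Imaging=20, EF_Data extraction=23) = 23; EF_Statistical analysis = 23+10 = 33
Expected project duration μ = 33 hours. Critical path: Equipment setup → Incubation → Data extraction → Statistical analysis.

33 hours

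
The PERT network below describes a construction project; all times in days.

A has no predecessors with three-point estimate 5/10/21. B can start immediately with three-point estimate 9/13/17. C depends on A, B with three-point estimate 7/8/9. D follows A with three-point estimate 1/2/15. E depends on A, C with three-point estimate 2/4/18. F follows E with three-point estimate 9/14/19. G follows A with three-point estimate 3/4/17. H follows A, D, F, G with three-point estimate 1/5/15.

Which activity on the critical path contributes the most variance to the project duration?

te_A = (5 + 4·10 + 21)/6 = 66/6 = 11; σ²_A = ((21−5)/6)² = 7.111
te_B = (9 + 4·13 + 17)/6 = 78/6 = 13; σ²_B = ((17−9)/6)² = 1.778
te_C = (7 + 4·8 + 9)/6 = 48/6 = 8; σ²_C = ((9−7)/6)² = 0.111
te_D = (1 + 4·2 + 15)/6 = 24/6 = 4; σ²_D = ((15−1)/6)² = 5.444
te_E = (2 + 4·4 + 18)/6 = 36/6 = 6; σ²_E = ((18−2)/6)² = 7.111
te_F = (9 + 4·14 + 19)/6 = 84/6 = 14; σ²_F = ((19−9)/6)² = 2.778
te_G = (3 + 4·4 + 17)/6 = 36/6 = 6; σ²_G = ((17−3)/6)² = 5.444
te_H = (1 + 4·5 + 15)/6 = 36/6 = 6; σ²_H = ((15−1)/6)² = 5.444

Forward pass:
ES_A = 0; EF_A = 11
ES_B = 0; EF_B = 13
ES_C = max(EF_A=11, EF_B=13) = 13; EF_C = 13+8 = 21
ES_D = 11; EF_D = 11+4 = 15
ES_E = max(EF_A=11, EF_C=21) = 21; EF_E = 21+6 = 27
ES_F = 27; EF_F = 27+14 = 41
ES_G = 11; EF_G = 11+6 = 17
ES_H = max(EF_A=11, EF_D=15, EF_F=41, EF_G=17) = 41; EF_H = 41+6 = 47
Expected project duration μ = 47 days. Critical path: B → C → E → F → H.

Variances on critical path: σ²_B=1.778, σ²_C=0.111, σ²_E=7.111, σ²_F=2.778, σ²_H=5.444.
Largest is σ²_E = 7.111.

E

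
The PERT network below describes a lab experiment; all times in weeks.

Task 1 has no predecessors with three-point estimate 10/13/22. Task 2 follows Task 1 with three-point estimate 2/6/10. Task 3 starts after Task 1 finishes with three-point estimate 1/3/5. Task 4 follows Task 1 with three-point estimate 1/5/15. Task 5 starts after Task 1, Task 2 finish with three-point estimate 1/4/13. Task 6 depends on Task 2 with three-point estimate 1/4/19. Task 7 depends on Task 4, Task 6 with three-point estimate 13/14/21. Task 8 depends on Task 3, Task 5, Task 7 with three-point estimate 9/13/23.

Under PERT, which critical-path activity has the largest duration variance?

te_Task 1 = (10 + 4·13 + 22)/6 = 84/6 = 14; σ²_Task 1 = ((22−10)/6)² = 4.000
te_Task 2 = (2 + 4·6 + 10)/6 = 36/6 = 6; σ²_Task 2 = ((10−2)/6)² = 1.778
te_Task 3 = (1 + 4·3 + 5)/6 = 18/6 = 3; σ²_Task 3 = ((5−1)/6)² = 0.444
te_Task 4 = (1 + 4·5 + 15)/6 = 36/6 = 6; σ²_Task 4 = ((15−1)/6)² = 5.444
te_Task 5 = (1 + 4·4 + 13)/6 = 30/6 = 5; σ²_Task 5 = ((13−1)/6)² = 4.000
te_Task 6 = (1 + 4·4 + 19)/6 = 36/6 = 6; σ²_Task 6 = ((19−1)/6)² = 9.000
te_Task 7 = (13 + 4·14 + 21)/6 = 90/6 = 15; σ²_Task 7 = ((21−13)/6)² = 1.778
te_Task 8 = (9 + 4·13 + 23)/6 = 84/6 = 14; σ²_Task 8 = ((23−9)/6)² = 5.444

Forward pass:
ES_Task 1 = 0; EF_Task 1 = 14
ES_Task 2 = 14; EF_Task 2 = 14+6 = 20
ES_Task 3 = 14; EF_Task 3 = 14+3 = 17
ES_Task 4 = 14; EF_Task 4 = 14+6 = 20
ES_Task 5 = max(EF_Task 1=14, EF_Task 2=20) = 20; EF_Task 5 = 20+5 = 25
ES_Task 6 = 20; EF_Task 6 = 20+6 = 26
ES_Task 7 = max(EF_Task 4=20, EF_Task 6=26) = 26; EF_Task 7 = 26+15 = 41
ES_Task 8 = max(EF_Task 3=17, EF_Task 5=25, EF_Task 7=41) = 41; EF_Task 8 = 41+14 = 55
Expected project duration μ = 55 weeks. Critical path: Task 1 → Task 2 → Task 6 → Task 7 → Task 8.

Variances on critical path: σ²_Task 1=4.000, σ²_Task 2=1.778, σ²_Task 6=9.000, σ²_Task 7=1.778, σ²_Task 8=5.444.
Largest is σ²_Task 6 = 9.000.

Task 6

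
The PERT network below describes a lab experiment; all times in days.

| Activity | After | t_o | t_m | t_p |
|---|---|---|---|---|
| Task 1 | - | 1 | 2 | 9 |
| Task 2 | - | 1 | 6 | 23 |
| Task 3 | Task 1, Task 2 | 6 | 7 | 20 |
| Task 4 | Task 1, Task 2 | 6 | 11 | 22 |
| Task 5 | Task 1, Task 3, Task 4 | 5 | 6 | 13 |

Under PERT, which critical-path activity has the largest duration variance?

te_Task 1 = (1 + 4·2 + 9)/6 = 18/6 = 3; σ²_Task 1 = ((9−1)/6)² = 1.778
te_Task 2 = (1 + 4·6 + 23)/6 = 48/6 = 8; σ²_Task 2 = ((23−1)/6)² = 13.444
te_Task 3 = (6 + 4·7 + 20)/6 = 54/6 = 9; σ²_Task 3 = ((20−6)/6)² = 5.444
te_Task 4 = (6 + 4·11 + 22)/6 = 72/6 = 12; σ²_Task 4 = ((22−6)/6)² = 7.111
te_Task 5 = (5 + 4·6 + 13)/6 = 42/6 = 7; σ²_Task 5 = ((13−5)/6)² = 1.778

Forward pass:
ES_Task 1 = 0; EF_Task 1 = 3
ES_Task 2 = 0; EF_Task 2 = 8
ES_Task 3 = max(EF_Task 1=3, EF_Task 2=8) = 8; EF_Task 3 = 8+9 = 17
ES_Task 4 = max(EF_Task 1=3, EF_Task 2=8) = 8; EF_Task 4 = 8+12 = 20
ES_Task 5 = max(EF_Task 1=3, EF_Task 3=17, EF_Task 4=20) = 20; EF_Task 5 = 20+7 = 27
Expected project duration μ = 27 days. Critical path: Task 2 → Task 4 → Task 5.

Variances on critical path: σ²_Task 2=13.444, σ²_Task 4=7.111, σ²_Task 5=1.778.
Largest is σ²_Task 2 = 13.444.

Task 2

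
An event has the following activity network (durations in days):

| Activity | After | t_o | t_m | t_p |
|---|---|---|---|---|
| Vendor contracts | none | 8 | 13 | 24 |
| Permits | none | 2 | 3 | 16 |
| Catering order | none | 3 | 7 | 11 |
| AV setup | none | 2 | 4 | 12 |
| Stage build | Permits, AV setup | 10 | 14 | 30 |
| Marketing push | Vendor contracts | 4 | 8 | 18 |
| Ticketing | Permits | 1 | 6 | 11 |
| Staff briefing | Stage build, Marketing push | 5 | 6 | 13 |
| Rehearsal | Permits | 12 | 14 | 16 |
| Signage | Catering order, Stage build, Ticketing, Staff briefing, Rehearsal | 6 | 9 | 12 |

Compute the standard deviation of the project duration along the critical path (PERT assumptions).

3.92 days

te_Vendor contracts = (8 + 4·13 + 24)/6 = 84/6 = 14; σ²_Vendor contracts = ((24−8)/6)² = 7.111
te_Permits = (2 + 4·3 + 16)/6 = 30/6 = 5; σ²_Permits = ((16−2)/6)² = 5.444
te_Catering order = (3 + 4·7 + 11)/6 = 42/6 = 7; σ²_Catering order = ((11−3)/6)² = 1.778
te_AV setup = (2 + 4·4 + 12)/6 = 30/6 = 5; σ²_AV setup = ((12−2)/6)² = 2.778
te_Stage build = (10 + 4·14 + 30)/6 = 96/6 = 16; σ²_Stage build = ((30−10)/6)² = 11.111
te_Marketing push = (4 + 4·8 + 18)/6 = 54/6 = 9; σ²_Marketing push = ((18−4)/6)² = 5.444
te_Ticketing = (1 + 4·6 + 11)/6 = 36/6 = 6; σ²_Ticketing = ((11−1)/6)² = 2.778
te_Staff briefing = (5 + 4·6 + 13)/6 = 42/6 = 7; σ²_Staff briefing = ((13−5)/6)² = 1.778
te_Rehearsal = (12 + 4·14 + 16)/6 = 84/6 = 14; σ²_Rehearsal = ((16−12)/6)² = 0.444
te_Signage = (6 + 4·9 + 12)/6 = 54/6 = 9; σ²_Signage = ((12−6)/6)² = 1.000

Forward pass:
ES_Vendor contracts = 0; EF_Vendor contracts = 14
ES_Permits = 0; EF_Permits = 5
ES_Catering order = 0; EF_Catering order = 7
ES_AV setup = 0; EF_AV setup = 5
ES_Stage build = max(EF_Permits=5, EF_AV setup=5) = 5; EF_Stage build = 5+16 = 21
ES_Marketing push = 14; EF_Marketing push = 14+9 = 23
ES_Ticketing = 5; EF_Ticketing = 5+6 = 11
ES_Staff briefing = max(EF_Stage build=21, EF_Marketing push=23) = 23; EF_Staff briefing = 23+7 = 30
ES_Rehearsal = 5; EF_Rehearsal = 5+14 = 19
ES_Signage = max(EF_Catering order=7, EF_Stage build=21, EF_Ticketing=11, EF_Staff briefing=30, EF_Rehearsal=19) = 30; EF_Signage = 30+9 = 39
Expected project duration μ = 39 days. Critical path: Vendor contracts → Marketing push → Staff briefing → Signage.

Variance along critical path = 7.111 + 5.444 + 1.778 + 1.000 = 15.333
σ = √15.333 = 3.916 days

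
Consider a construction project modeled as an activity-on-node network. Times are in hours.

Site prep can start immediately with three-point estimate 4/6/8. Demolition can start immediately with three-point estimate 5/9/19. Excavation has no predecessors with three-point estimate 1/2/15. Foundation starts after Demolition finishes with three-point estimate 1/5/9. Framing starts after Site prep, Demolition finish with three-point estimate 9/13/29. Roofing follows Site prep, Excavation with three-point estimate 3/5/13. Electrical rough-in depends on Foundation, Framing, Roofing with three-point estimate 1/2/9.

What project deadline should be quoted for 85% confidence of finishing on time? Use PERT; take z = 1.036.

32.4 hours

te_Site prep = (4 + 4·6 + 8)/6 = 36/6 = 6; σ²_Site prep = ((8−4)/6)² = 0.444
te_Demolition = (5 + 4·9 + 19)/6 = 60/6 = 10; σ²_Demolition = ((19−5)/6)² = 5.444
te_Excavation = (1 + 4·2 + 15)/6 = 24/6 = 4; σ²_Excavation = ((15−1)/6)² = 5.444
te_Foundation = (1 + 4·5 + 9)/6 = 30/6 = 5; σ²_Foundation = ((9−1)/6)² = 1.778
te_Framing = (9 + 4·13 + 29)/6 = 90/6 = 15; σ²_Framing = ((29−9)/6)² = 11.111
te_Roofing = (3 + 4·5 + 13)/6 = 36/6 = 6; σ²_Roofing = ((13−3)/6)² = 2.778
te_Electrical rough-in = (1 + 4·2 + 9)/6 = 18/6 = 3; σ²_Electrical rough-in = ((9−1)/6)² = 1.778

Forward pass:
ES_Site prep = 0; EF_Site prep = 6
ES_Demolition = 0; EF_Demolition = 10
ES_Excavation = 0; EF_Excavation = 4
ES_Foundation = 10; EF_Foundation = 10+5 = 15
ES_Framing = max(EF_Site prep=6, EF_Demolition=10) = 10; EF_Framing = 10+15 = 25
ES_Roofing = max(EF_Site prep=6, EF_Excavation=4) = 6; EF_Roofing = 6+6 = 12
ES_Electrical rough-in = max(EF_Foundation=15, EF_Framing=25, EF_Roofing=12) = 25; EF_Electrical rough-in = 25+3 = 28
Expected project duration μ = 28 hours. Critical path: Demolition → Framing → Electrical rough-in.

Variance along critical path = 5.444 + 11.111 + 1.778 = 18.333; σ = 4.282 hours.
D = μ + z·σ = 28 + 1.036·4.282 = 32.4 hours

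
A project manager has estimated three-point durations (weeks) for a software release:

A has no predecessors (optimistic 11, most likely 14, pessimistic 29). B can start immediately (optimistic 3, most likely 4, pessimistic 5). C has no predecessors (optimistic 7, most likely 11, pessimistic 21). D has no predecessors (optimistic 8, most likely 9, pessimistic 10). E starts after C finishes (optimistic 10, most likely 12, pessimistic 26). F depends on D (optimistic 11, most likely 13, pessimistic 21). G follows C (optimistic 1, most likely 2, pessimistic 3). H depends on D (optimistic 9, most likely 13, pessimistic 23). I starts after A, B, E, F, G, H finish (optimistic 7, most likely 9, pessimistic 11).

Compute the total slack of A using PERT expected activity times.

10 weeks

te_A = (11 + 4·14 + 29)/6 = 96/6 = 16
te_B = (3 + 4·4 + 5)/6 = 24/6 = 4
te_C = (7 + 4·11 + 21)/6 = 72/6 = 12
te_D = (8 + 4·9 + 10)/6 = 54/6 = 9
te_E = (10 + 4·12 + 26)/6 = 84/6 = 14
te_F = (11 + 4·13 + 21)/6 = 84/6 = 14
te_G = (1 + 4·2 + 3)/6 = 12/6 = 2
te_H = (9 + 4·13 + 23)/6 = 84/6 = 14
te_I = (7 + 4·9 + 11)/6 = 54/6 = 9

Forward pass:
ES_A = 0; EF_A = 16
ES_B = 0; EF_B = 4
ES_C = 0; EF_C = 12
ES_D = 0; EF_D = 9
ES_E = 12; EF_E = 12+14 = 26
ES_F = 9; EF_F = 9+14 = 23
ES_G = 12; EF_G = 12+2 = 14
ES_H = 9; EF_H = 9+14 = 23
ES_I = max(EF_A=16, EF_B=4, EF_E=26, EF_F=23, EF_G=14, EF_H=23) = 26; EF_I = 26+9 = 35
Expected project duration μ = 35 weeks. Critical path: C → E → I.

Backward pass:
LF_I = 35; LS_I = 35−9 = 26
LF_H = LS_I = 26; LS_H = 26−14 = 12
LF_G = LS_I = 26; LS_G = 26−2 = 24
LF_F = LS_I = 26; LS_F = 26−14 = 12
LF_E = LS_I = 26; LS_E = 26−14 = 12
LF_D = min(LS_F=12, LS_H=12) = 12; LS_D = 12−9 = 3
LF_C = min(LS_E=12, LS_G=24) = 12; LS_C = 12−12 = 0
LF_B = LS_I = 26; LS_B = 26−4 = 22
LF_A = LS_I = 26; LS_A = 26−16 = 10
Slack_A = LS_A − ES_A = 10 − 0 = 10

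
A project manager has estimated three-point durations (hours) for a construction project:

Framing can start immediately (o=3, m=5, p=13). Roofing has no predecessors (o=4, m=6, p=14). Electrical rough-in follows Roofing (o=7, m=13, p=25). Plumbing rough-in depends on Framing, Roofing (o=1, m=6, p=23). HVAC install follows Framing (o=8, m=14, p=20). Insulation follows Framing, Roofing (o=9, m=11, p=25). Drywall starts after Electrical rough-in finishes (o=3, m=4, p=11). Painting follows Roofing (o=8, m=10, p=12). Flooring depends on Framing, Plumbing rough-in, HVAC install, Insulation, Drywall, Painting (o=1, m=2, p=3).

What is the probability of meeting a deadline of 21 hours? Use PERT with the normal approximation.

te_Framing = (3 + 4·5 + 13)/6 = 36/6 = 6; σ²_Framing = ((13−3)/6)² = 2.778
te_Roofing = (4 + 4·6 + 14)/6 = 42/6 = 7; σ²_Roofing = ((14−4)/6)² = 2.778
te_Electrical rough-in = (7 + 4·13 + 25)/6 = 84/6 = 14; σ²_Electrical rough-in = ((25−7)/6)² = 9.000
te_Plumbing rough-in = (1 + 4·6 + 23)/6 = 48/6 = 8; σ²_Plumbing rough-in = ((23−1)/6)² = 13.444
te_HVAC install = (8 + 4·14 + 20)/6 = 84/6 = 14; σ²_HVAC install = ((20−8)/6)² = 4.000
te_Insulation = (9 + 4·11 + 25)/6 = 78/6 = 13; σ²_Insulation = ((25−9)/6)² = 7.111
te_Drywall = (3 + 4·4 + 11)/6 = 30/6 = 5; σ²_Drywall = ((11−3)/6)² = 1.778
te_Painting = (8 + 4·10 + 12)/6 = 60/6 = 10; σ²_Painting = ((12−8)/6)² = 0.444
te_Flooring = (1 + 4·2 + 3)/6 = 12/6 = 2; σ²_Flooring = ((3−1)/6)² = 0.111

Forward pass:
ES_Framing = 0; EF_Framing = 6
ES_Roofing = 0; EF_Roofing = 7
ES_Electrical rough-in = 7; EF_Electrical rough-in = 7+14 = 21
ES_Plumbing rough-in = max(EF_Framing=6, EF_Roofing=7) = 7; EF_Plumbing rough-in = 7+8 = 15
ES_HVAC install = 6; EF_HVAC install = 6+14 = 20
ES_Insulation = max(EF_Framing=6, EF_Roofing=7) = 7; EF_Insulation = 7+13 = 20
ES_Drywall = 21; EF_Drywall = 21+5 = 26
ES_Painting = 7; EF_Painting = 7+10 = 17
ES_Flooring = max(EF_Framing=6, EF_Plumbing rough-in=15, EF_HVAC install=20, EF_Insulation=20, EF_Drywall=26, EF_Painting=17) = 26; EF_Flooring = 26+2 = 28
Expected project duration μ = 28 hours. Critical path: Roofing → Electrical rough-in → Drywall → Flooring.

Variance along critical path = 2.778 + 9.000 + 1.778 + 0.111 = 13.667; σ = √13.667 = 3.697 hours.
Z = (21 − 28) / 3.697 = -1.894
P(T ≤ 21) = Φ(-1.894) ≈ 0.029

0.029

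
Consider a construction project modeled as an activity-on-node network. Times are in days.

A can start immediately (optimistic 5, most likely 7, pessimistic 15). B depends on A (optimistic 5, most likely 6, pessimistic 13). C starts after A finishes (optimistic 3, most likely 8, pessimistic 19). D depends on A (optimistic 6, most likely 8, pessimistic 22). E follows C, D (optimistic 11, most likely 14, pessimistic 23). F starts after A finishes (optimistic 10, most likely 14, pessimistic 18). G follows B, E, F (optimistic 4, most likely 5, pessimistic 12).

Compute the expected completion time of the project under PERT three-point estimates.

te_A = (5 + 4·7 + 15)/6 = 48/6 = 8
te_B = (5 + 4·6 + 13)/6 = 42/6 = 7
te_C = (3 + 4·8 + 19)/6 = 54/6 = 9
te_D = (6 + 4·8 + 22)/6 = 60/6 = 10
te_E = (11 + 4·14 + 23)/6 = 90/6 = 15
te_F = (10 + 4·14 + 18)/6 = 84/6 = 14
te_G = (4 + 4·5 + 12)/6 = 36/6 = 6

Forward pass:
ES_A = 0; EF_A = 8
ES_B = 8; EF_B = 8+7 = 15
ES_C = 8; EF_C = 8+9 = 17
ES_D = 8; EF_D = 8+10 = 18
ES_E = max(EF_C=17, EF_D=18) = 18; EF_E = 18+15 = 33
ES_F = 8; EF_F = 8+14 = 22
ES_G = max(EF_B=15, EF_E=33, EF_F=22) = 33; EF_G = 33+6 = 39
Expected project duration μ = 39 days. Critical path: A → D → E → G.

39 days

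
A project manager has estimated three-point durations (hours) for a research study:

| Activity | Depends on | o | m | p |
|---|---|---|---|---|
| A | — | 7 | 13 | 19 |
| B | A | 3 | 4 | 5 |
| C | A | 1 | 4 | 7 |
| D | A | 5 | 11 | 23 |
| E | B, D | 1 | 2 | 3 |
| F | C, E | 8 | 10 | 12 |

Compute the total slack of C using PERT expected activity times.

te_A = (7 + 4·13 + 19)/6 = 78/6 = 13
te_B = (3 + 4·4 + 5)/6 = 24/6 = 4
te_C = (1 + 4·4 + 7)/6 = 24/6 = 4
te_D = (5 + 4·11 + 23)/6 = 72/6 = 12
te_E = (1 + 4·2 + 3)/6 = 12/6 = 2
te_F = (8 + 4·10 + 12)/6 = 60/6 = 10

Forward pass:
ES_A = 0; EF_A = 13
ES_B = 13; EF_B = 13+4 = 17
ES_C = 13; EF_C = 13+4 = 17
ES_D = 13; EF_D = 13+12 = 25
ES_E = max(EF_B=17, EF_D=25) = 25; EF_E = 25+2 = 27
ES_F = max(EF_C=17, EF_E=27) = 27; EF_F = 27+10 = 37
Expected project duration μ = 37 hours. Critical path: A → D → E → F.

Backward pass:
LF_F = 37; LS_F = 37−10 = 27
LF_E = LS_F = 27; LS_E = 27−2 = 25
LF_D = LS_E = 25; LS_D = 25−12 = 13
LF_C = LS_F = 27; LS_C = 27−4 = 23
LF_B = LS_E = 25; LS_B = 25−4 = 21
LF_A = min(LS_B=21, LS_C=23, LS_D=13) = 13; LS_A = 13−13 = 0
Slack_C = LS_C − ES_C = 23 − 13 = 10

10 hours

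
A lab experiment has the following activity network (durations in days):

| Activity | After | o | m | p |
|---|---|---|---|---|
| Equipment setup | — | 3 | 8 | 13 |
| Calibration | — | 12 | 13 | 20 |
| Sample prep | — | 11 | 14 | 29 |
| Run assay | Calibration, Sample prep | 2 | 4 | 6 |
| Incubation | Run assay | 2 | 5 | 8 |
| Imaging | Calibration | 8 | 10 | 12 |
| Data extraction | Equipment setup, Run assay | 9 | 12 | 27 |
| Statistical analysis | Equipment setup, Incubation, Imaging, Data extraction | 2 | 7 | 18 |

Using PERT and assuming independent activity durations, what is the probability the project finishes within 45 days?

te_Equipment setup = (3 + 4·8 + 13)/6 = 48/6 = 8; σ²_Equipment setup = ((13−3)/6)² = 2.778
te_Calibration = (12 + 4·13 + 20)/6 = 84/6 = 14; σ²_Calibration = ((20−12)/6)² = 1.778
te_Sample prep = (11 + 4·14 + 29)/6 = 96/6 = 16; σ²_Sample prep = ((29−11)/6)² = 9.000
te_Run assay = (2 + 4·4 + 6)/6 = 24/6 = 4; σ²_Run assay = ((6−2)/6)² = 0.444
te_Incubation = (2 + 4·5 + 8)/6 = 30/6 = 5; σ²_Incubation = ((8−2)/6)² = 1.000
te_Imaging = (8 + 4·10 + 12)/6 = 60/6 = 10; σ²_Imaging = ((12−8)/6)² = 0.444
te_Data extraction = (9 + 4·12 + 27)/6 = 84/6 = 14; σ²_Data extraction = ((27−9)/6)² = 9.000
te_Statistical analysis = (2 + 4·7 + 18)/6 = 48/6 = 8; σ²_Statistical analysis = ((18−2)/6)² = 7.111

Forward pass:
ES_Equipment setup = 0; EF_Equipment setup = 8
ES_Calibration = 0; EF_Calibration = 14
ES_Sample prep = 0; EF_Sample prep = 16
ES_Run assay = max(EF_Calibration=14, EF_Sample prep=16) = 16; EF_Run assay = 16+4 = 20
ES_Incubation = 20; EF_Incubation = 20+5 = 25
ES_Imaging = 14; EF_Imaging = 14+10 = 24
ES_Data extraction = max(EF_Equipment setup=8, EF_Run assay=20) = 20; EF_Data extraction = 20+14 = 34
ES_Statistical analysis = max(EF_Equipment setup=8, EF_Incubation=25, EF_Imaging=24, EF_Data extraction=34) = 34; EF_Statistical analysis = 34+8 = 42
Expected project duration μ = 42 days. Critical path: Sample prep → Run assay → Data extraction → Statistical analysis.

Variance along critical path = 9.000 + 0.444 + 9.000 + 7.111 = 25.556; σ = √25.556 = 5.055 days.
Z = (45 − 42) / 5.055 = 0.593
P(T ≤ 45) = Φ(0.593) ≈ 0.724

0.724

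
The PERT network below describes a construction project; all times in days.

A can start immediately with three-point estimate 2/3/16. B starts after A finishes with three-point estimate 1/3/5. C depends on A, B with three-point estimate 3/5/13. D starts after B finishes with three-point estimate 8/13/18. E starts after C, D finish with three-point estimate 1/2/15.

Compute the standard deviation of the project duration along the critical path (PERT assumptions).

te_A = (2 + 4·3 + 16)/6 = 30/6 = 5; σ²_A = ((16−2)/6)² = 5.444
te_B = (1 + 4·3 + 5)/6 = 18/6 = 3; σ²_B = ((5−1)/6)² = 0.444
te_C = (3 + 4·5 + 13)/6 = 36/6 = 6; σ²_C = ((13−3)/6)² = 2.778
te_D = (8 + 4·13 + 18)/6 = 78/6 = 13; σ²_D = ((18−8)/6)² = 2.778
te_E = (1 + 4·2 + 15)/6 = 24/6 = 4; σ²_E = ((15−1)/6)² = 5.444

Forward pass:
ES_A = 0; EF_A = 5
ES_B = 5; EF_B = 5+3 = 8
ES_C = max(EF_A=5, EF_B=8) = 8; EF_C = 8+6 = 14
ES_D = 8; EF_D = 8+13 = 21
ES_E = max(EF_C=14, EF_D=21) = 21; EF_E = 21+4 = 25
Expected project duration μ = 25 days. Critical path: A → B → D → E.

Variance along critical path = 5.444 + 0.444 + 2.778 + 5.444 = 14.111
σ = √14.111 = 3.756 days

3.76 days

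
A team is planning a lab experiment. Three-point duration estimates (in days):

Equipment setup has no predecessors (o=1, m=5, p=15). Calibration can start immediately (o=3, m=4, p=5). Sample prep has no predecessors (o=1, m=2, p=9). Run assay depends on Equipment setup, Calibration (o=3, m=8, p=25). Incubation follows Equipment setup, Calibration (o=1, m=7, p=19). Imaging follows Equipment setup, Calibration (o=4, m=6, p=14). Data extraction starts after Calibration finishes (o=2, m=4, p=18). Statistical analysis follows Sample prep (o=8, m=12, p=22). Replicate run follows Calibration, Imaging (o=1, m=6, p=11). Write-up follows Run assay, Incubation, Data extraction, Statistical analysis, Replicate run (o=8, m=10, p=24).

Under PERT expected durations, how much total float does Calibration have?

2 days

te_Equipment setup = (1 + 4·5 + 15)/6 = 36/6 = 6
te_Calibration = (3 + 4·4 + 5)/6 = 24/6 = 4
te_Sample prep = (1 + 4·2 + 9)/6 = 18/6 = 3
te_Run assay = (3 + 4·8 + 25)/6 = 60/6 = 10
te_Incubation = (1 + 4·7 + 19)/6 = 48/6 = 8
te_Imaging = (4 + 4·6 + 14)/6 = 42/6 = 7
te_Data extraction = (2 + 4·4 + 18)/6 = 36/6 = 6
te_Statistical analysis = (8 + 4·12 + 22)/6 = 78/6 = 13
te_Replicate run = (1 + 4·6 + 11)/6 = 36/6 = 6
te_Write-up = (8 + 4·10 + 24)/6 = 72/6 = 12

Forward pass:
ES_Equipment setup = 0; EF_Equipment setup = 6
ES_Calibration = 0; EF_Calibration = 4
ES_Sample prep = 0; EF_Sample prep = 3
ES_Run assay = max(EF_Equipment setup=6, EF_Calibration=4) = 6; EF_Run assay = 6+10 = 16
ES_Incubation = max(EF_Equipment setup=6, EF_Calibration=4) = 6; EF_Incubation = 6+8 = 14
ES_Imaging = max(EF_Equipment setup=6, EF_Calibration=4) = 6; EF_Imaging = 6+7 = 13
ES_Data extraction = 4; EF_Data extraction = 4+6 = 10
ES_Statistical analysis = 3; EF_Statistical analysis = 3+13 = 16
ES_Replicate run = max(EF_Calibration=4, EF_Imaging=13) = 13; EF_Replicate run = 13+6 = 19
ES_Write-up = max(EF_Run assay=16, EF_Incubation=14, EF_Data extraction=10, EF_Statistical analysis=16, EF_Replicate run=19) = 19; EF_Write-up = 19+12 = 31
Expected project duration μ = 31 days. Critical path: Equipment setup → Imaging → Replicate run → Write-up.

Backward pass:
LF_Write-up = 31; LS_Write-up = 31−12 = 19
LF_Replicate run = LS_Write-up = 19; LS_Replicate run = 19−6 = 13
LF_Statistical analysis = LS_Write-up = 19; LS_Statistical analysis = 19−13 = 6
LF_Data extraction = LS_Write-up = 19; LS_Data extraction = 19−6 = 13
LF_Imaging = LS_Replicate run = 13; LS_Imaging = 13−7 = 6
LF_Incubation = LS_Write-up = 19; LS_Incubation = 19−8 = 11
LF_Run assay = LS_Write-up = 19; LS_Run assay = 19−10 = 9
LF_Sample prep = LS_Statistical analysis = 6; LS_Sample prep = 6−3 = 3
LF_Calibration = min(LS_Run assay=9, LS_Incubation=11, LS_Imaging=6, LS_Data extraction=13, LS_Replicate run=13) = 6; LS_Calibration = 6−4 = 2
LF_Equipment setup = min(LS_Run assay=9, LS_Incubation=11, LS_Imaging=6) = 6; LS_Equipment setup = 6−6 = 0
Slack_Calibration = LS_Calibration − ES_Calibration = 2 − 0 = 2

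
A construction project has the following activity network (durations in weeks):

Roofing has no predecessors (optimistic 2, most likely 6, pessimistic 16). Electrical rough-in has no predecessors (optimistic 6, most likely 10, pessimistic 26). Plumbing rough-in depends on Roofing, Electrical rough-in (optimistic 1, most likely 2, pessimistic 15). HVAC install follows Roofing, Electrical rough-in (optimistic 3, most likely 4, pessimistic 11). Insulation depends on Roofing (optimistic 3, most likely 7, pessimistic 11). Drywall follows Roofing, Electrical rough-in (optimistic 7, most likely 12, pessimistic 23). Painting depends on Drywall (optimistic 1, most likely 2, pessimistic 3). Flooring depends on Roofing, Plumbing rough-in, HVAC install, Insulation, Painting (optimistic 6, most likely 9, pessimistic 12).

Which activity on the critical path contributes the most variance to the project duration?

te_Roofing = (2 + 4·6 + 16)/6 = 42/6 = 7; σ²_Roofing = ((16−2)/6)² = 5.444
te_Electrical rough-in = (6 + 4·10 + 26)/6 = 72/6 = 12; σ²_Electrical rough-in = ((26−6)/6)² = 11.111
te_Plumbing rough-in = (1 + 4·2 + 15)/6 = 24/6 = 4; σ²_Plumbing rough-in = ((15−1)/6)² = 5.444
te_HVAC install = (3 + 4·4 + 11)/6 = 30/6 = 5; σ²_HVAC install = ((11−3)/6)² = 1.778
te_Insulation = (3 + 4·7 + 11)/6 = 42/6 = 7; σ²_Insulation = ((11−3)/6)² = 1.778
te_Drywall = (7 + 4·12 + 23)/6 = 78/6 = 13; σ²_Drywall = ((23−7)/6)² = 7.111
te_Painting = (1 + 4·2 + 3)/6 = 12/6 = 2; σ²_Painting = ((3−1)/6)² = 0.111
te_Flooring = (6 + 4·9 + 12)/6 = 54/6 = 9; σ²_Flooring = ((12−6)/6)² = 1.000

Forward pass:
ES_Roofing = 0; EF_Roofing = 7
ES_Electrical rough-in = 0; EF_Electrical rough-in = 12
ES_Plumbing rough-in = max(EF_Roofing=7, EF_Electrical rough-in=12) = 12; EF_Plumbing rough-in = 12+4 = 16
ES_HVAC install = max(EF_Roofing=7, EF_Electrical rough-in=12) = 12; EF_HVAC install = 12+5 = 17
ES_Insulation = 7; EF_Insulation = 7+7 = 14
ES_Drywall = max(EF_Roofing=7, EF_Electrical rough-in=12) = 12; EF_Drywall = 12+13 = 25
ES_Painting = 25; EF_Painting = 25+2 = 27
ES_Flooring = max(EF_Roofing=7, EF_Plumbing rough-in=16, EF_HVAC install=17, EF_Insulation=14, EF_Painting=27) = 27; EF_Flooring = 27+9 = 36
Expected project duration μ = 36 weeks. Critical path: Electrical rough-in → Drywall → Painting → Flooring.

Variances on critical path: σ²_Electrical rough-in=11.111, σ²_Drywall=7.111, σ²_Painting=0.111, σ²_Flooring=1.000.
Largest is σ²_Electrical rough-in = 11.111.

Electrical rough-in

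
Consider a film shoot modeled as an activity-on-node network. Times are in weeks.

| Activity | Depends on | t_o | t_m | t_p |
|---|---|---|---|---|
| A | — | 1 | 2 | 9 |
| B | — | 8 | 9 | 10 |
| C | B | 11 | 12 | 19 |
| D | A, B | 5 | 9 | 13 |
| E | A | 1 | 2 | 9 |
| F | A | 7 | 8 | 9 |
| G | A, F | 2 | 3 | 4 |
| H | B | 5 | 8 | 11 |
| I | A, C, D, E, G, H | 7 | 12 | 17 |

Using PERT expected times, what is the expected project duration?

34 weeks

te_A = (1 + 4·2 + 9)/6 = 18/6 = 3
te_B = (8 + 4·9 + 10)/6 = 54/6 = 9
te_C = (11 + 4·12 + 19)/6 = 78/6 = 13
te_D = (5 + 4·9 + 13)/6 = 54/6 = 9
te_E = (1 + 4·2 + 9)/6 = 18/6 = 3
te_F = (7 + 4·8 + 9)/6 = 48/6 = 8
te_G = (2 + 4·3 + 4)/6 = 18/6 = 3
te_H = (5 + 4·8 + 11)/6 = 48/6 = 8
te_I = (7 + 4·12 + 17)/6 = 72/6 = 12

Forward pass:
ES_A = 0; EF_A = 3
ES_B = 0; EF_B = 9
ES_C = 9; EF_C = 9+13 = 22
ES_D = max(EF_A=3, EF_B=9) = 9; EF_D = 9+9 = 18
ES_E = 3; EF_E = 3+3 = 6
ES_F = 3; EF_F = 3+8 = 11
ES_G = max(EF_A=3, EF_F=11) = 11; EF_G = 11+3 = 14
ES_H = 9; EF_H = 9+8 = 17
ES_I = max(EF_A=3, EF_C=22, EF_D=18, EF_E=6, EF_G=14, EF_H=17) = 22; EF_I = 22+12 = 34
Expected project duration μ = 34 weeks. Critical path: B → C → I.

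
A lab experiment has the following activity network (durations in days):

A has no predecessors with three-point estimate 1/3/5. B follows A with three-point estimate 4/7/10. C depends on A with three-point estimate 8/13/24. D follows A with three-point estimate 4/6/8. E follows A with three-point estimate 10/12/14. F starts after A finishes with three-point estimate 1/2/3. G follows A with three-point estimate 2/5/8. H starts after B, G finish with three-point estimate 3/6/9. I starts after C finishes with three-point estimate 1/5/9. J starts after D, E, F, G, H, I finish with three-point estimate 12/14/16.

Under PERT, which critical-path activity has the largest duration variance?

te_A = (1 + 4·3 + 5)/6 = 18/6 = 3; σ²_A = ((5−1)/6)² = 0.444
te_B = (4 + 4·7 + 10)/6 = 42/6 = 7; σ²_B = ((10−4)/6)² = 1.000
te_C = (8 + 4·13 + 24)/6 = 84/6 = 14; σ²_C = ((24−8)/6)² = 7.111
te_D = (4 + 4·6 + 8)/6 = 36/6 = 6; σ²_D = ((8−4)/6)² = 0.444
te_E = (10 + 4·12 + 14)/6 = 72/6 = 12; σ²_E = ((14−10)/6)² = 0.444
te_F = (1 + 4·2 + 3)/6 = 12/6 = 2; σ²_F = ((3−1)/6)² = 0.111
te_G = (2 + 4·5 + 8)/6 = 30/6 = 5; σ²_G = ((8−2)/6)² = 1.000
te_H = (3 + 4·6 + 9)/6 = 36/6 = 6; σ²_H = ((9−3)/6)² = 1.000
te_I = (1 + 4·5 + 9)/6 = 30/6 = 5; σ²_I = ((9−1)/6)² = 1.778
te_J = (12 + 4·14 + 16)/6 = 84/6 = 14; σ²_J = ((16−12)/6)² = 0.444

Forward pass:
ES_A = 0; EF_A = 3
ES_B = 3; EF_B = 3+7 = 10
ES_C = 3; EF_C = 3+14 = 17
ES_D = 3; EF_D = 3+6 = 9
ES_E = 3; EF_E = 3+12 = 15
ES_F = 3; EF_F = 3+2 = 5
ES_G = 3; EF_G = 3+5 = 8
ES_H = max(EF_B=10, EF_G=8) = 10; EF_H = 10+6 = 16
ES_I = 17; EF_I = 17+5 = 22
ES_J = max(EF_D=9, EF_E=15, EF_F=5, EF_G=8, EF_H=16, EF_I=22) = 22; EF_J = 22+14 = 36
Expected project duration μ = 36 days. Critical path: A → C → I → J.

Variances on critical path: σ²_A=0.444, σ²_C=7.111, σ²_I=1.778, σ²_J=0.444.
Largest is σ²_C = 7.111.

C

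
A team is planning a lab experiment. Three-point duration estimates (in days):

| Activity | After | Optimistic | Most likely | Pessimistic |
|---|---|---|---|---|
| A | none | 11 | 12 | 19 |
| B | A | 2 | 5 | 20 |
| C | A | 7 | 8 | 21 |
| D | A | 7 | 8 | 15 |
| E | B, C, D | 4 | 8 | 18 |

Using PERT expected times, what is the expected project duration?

te_A = (11 + 4·12 + 19)/6 = 78/6 = 13
te_B = (2 + 4·5 + 20)/6 = 42/6 = 7
te_C = (7 + 4·8 + 21)/6 = 60/6 = 10
te_D = (7 + 4·8 + 15)/6 = 54/6 = 9
te_E = (4 + 4·8 + 18)/6 = 54/6 = 9

Forward pass:
ES_A = 0; EF_A = 13
ES_B = 13; EF_B = 13+7 = 20
ES_C = 13; EF_C = 13+10 = 23
ES_D = 13; EF_D = 13+9 = 22
ES_E = max(EF_B=20, EF_C=23, EF_D=22) = 23; EF_E = 23+9 = 32
Expected project duration μ = 32 days. Critical path: A → C → E.

32 days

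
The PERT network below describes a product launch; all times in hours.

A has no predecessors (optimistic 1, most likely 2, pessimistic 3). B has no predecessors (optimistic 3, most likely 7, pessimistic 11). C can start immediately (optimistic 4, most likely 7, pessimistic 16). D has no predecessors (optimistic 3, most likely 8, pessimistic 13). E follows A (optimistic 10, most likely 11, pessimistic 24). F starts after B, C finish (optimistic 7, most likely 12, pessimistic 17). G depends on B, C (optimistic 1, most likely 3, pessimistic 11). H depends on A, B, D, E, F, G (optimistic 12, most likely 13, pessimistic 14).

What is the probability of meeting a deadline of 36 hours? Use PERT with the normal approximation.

0.873

te_A = (1 + 4·2 + 3)/6 = 12/6 = 2; σ²_A = ((3−1)/6)² = 0.111
te_B = (3 + 4·7 + 11)/6 = 42/6 = 7; σ²_B = ((11−3)/6)² = 1.778
te_C = (4 + 4·7 + 16)/6 = 48/6 = 8; σ²_C = ((16−4)/6)² = 4.000
te_D = (3 + 4·8 + 13)/6 = 48/6 = 8; σ²_D = ((13−3)/6)² = 2.778
te_E = (10 + 4·11 + 24)/6 = 78/6 = 13; σ²_E = ((24−10)/6)² = 5.444
te_F = (7 + 4·12 + 17)/6 = 72/6 = 12; σ²_F = ((17−7)/6)² = 2.778
te_G = (1 + 4·3 + 11)/6 = 24/6 = 4; σ²_G = ((11−1)/6)² = 2.778
te_H = (12 + 4·13 + 14)/6 = 78/6 = 13; σ²_H = ((14−12)/6)² = 0.111

Forward pass:
ES_A = 0; EF_A = 2
ES_B = 0; EF_B = 7
ES_C = 0; EF_C = 8
ES_D = 0; EF_D = 8
ES_E = 2; EF_E = 2+13 = 15
ES_F = max(EF_B=7, EF_C=8) = 8; EF_F = 8+12 = 20
ES_G = max(EF_B=7, EF_C=8) = 8; EF_G = 8+4 = 12
ES_H = max(EF_A=2, EF_B=7, EF_D=8, EF_E=15, EF_F=20, EF_G=12) = 20; EF_H = 20+13 = 33
Expected project duration μ = 33 hours. Critical path: C → F → H.

Variance along critical path = 4.000 + 2.778 + 0.111 = 6.889; σ = √6.889 = 2.625 hours.
Z = (36 − 33) / 2.625 = 1.143
P(T ≤ 36) = Φ(1.143) ≈ 0.873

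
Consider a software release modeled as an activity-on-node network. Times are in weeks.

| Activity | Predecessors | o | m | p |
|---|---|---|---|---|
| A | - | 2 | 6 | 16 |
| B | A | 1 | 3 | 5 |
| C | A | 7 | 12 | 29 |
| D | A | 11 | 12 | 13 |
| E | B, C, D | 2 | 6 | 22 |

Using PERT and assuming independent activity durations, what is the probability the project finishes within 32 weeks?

0.708

te_A = (2 + 4·6 + 16)/6 = 42/6 = 7; σ²_A = ((16−2)/6)² = 5.444
te_B = (1 + 4·3 + 5)/6 = 18/6 = 3; σ²_B = ((5−1)/6)² = 0.444
te_C = (7 + 4·12 + 29)/6 = 84/6 = 14; σ²_C = ((29−7)/6)² = 13.444
te_D = (11 + 4·12 + 13)/6 = 72/6 = 12; σ²_D = ((13−11)/6)² = 0.111
te_E = (2 + 4·6 + 22)/6 = 48/6 = 8; σ²_E = ((22−2)/6)² = 11.111

Forward pass:
ES_A = 0; EF_A = 7
ES_B = 7; EF_B = 7+3 = 10
ES_C = 7; EF_C = 7+14 = 21
ES_D = 7; EF_D = 7+12 = 19
ES_E = max(EF_B=10, EF_C=21, EF_D=19) = 21; EF_E = 21+8 = 29
Expected project duration μ = 29 weeks. Critical path: A → C → E.

Variance along critical path = 5.444 + 13.444 + 11.111 = 30.000; σ = √30.000 = 5.477 weeks.
Z = (32 − 29) / 5.477 = 0.548
P(T ≤ 32) = Φ(0.548) ≈ 0.708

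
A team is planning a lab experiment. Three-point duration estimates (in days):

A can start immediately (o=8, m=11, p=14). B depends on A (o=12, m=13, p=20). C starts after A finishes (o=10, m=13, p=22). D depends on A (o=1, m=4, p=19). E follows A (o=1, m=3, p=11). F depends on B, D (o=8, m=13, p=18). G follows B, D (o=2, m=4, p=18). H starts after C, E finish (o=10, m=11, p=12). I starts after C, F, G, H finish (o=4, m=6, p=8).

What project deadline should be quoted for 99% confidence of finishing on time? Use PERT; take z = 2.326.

te_A = (8 + 4·11 + 14)/6 = 66/6 = 11; σ²_A = ((14−8)/6)² = 1.000
te_B = (12 + 4·13 + 20)/6 = 84/6 = 14; σ²_B = ((20−12)/6)² = 1.778
te_C = (10 + 4·13 + 22)/6 = 84/6 = 14; σ²_C = ((22−10)/6)² = 4.000
te_D = (1 + 4·4 + 19)/6 = 36/6 = 6; σ²_D = ((19−1)/6)² = 9.000
te_E = (1 + 4·3 + 11)/6 = 24/6 = 4; σ²_E = ((11−1)/6)² = 2.778
te_F = (8 + 4·13 + 18)/6 = 78/6 = 13; σ²_F = ((18−8)/6)² = 2.778
te_G = (2 + 4·4 + 18)/6 = 36/6 = 6; σ²_G = ((18−2)/6)² = 7.111
te_H = (10 + 4·11 + 12)/6 = 66/6 = 11; σ²_H = ((12−10)/6)² = 0.111
te_I = (4 + 4·6 + 8)/6 = 36/6 = 6; σ²_I = ((8−4)/6)² = 0.444

Forward pass:
ES_A = 0; EF_A = 11
ES_B = 11; EF_B = 11+14 = 25
ES_C = 11; EF_C = 11+14 = 25
ES_D = 11; EF_D = 11+6 = 17
ES_E = 11; EF_E = 11+4 = 15
ES_F = max(EF_B=25, EF_D=17) = 25; EF_F = 25+13 = 38
ES_G = max(EF_B=25, EF_D=17) = 25; EF_G = 25+6 = 31
ES_H = max(EF_C=25, EF_E=15) = 25; EF_H = 25+11 = 36
ES_I = max(EF_C=25, EF_F=38, EF_G=31, EF_H=36) = 38; EF_I = 38+6 = 44
Expected project duration μ = 44 days. Critical path: A → B → F → I.

Variance along critical path = 1.000 + 1.778 + 2.778 + 0.444 = 6.000; σ = 2.449 days.
D = μ + z·σ = 44 + 2.326·2.449 = 49.7 days

49.7 days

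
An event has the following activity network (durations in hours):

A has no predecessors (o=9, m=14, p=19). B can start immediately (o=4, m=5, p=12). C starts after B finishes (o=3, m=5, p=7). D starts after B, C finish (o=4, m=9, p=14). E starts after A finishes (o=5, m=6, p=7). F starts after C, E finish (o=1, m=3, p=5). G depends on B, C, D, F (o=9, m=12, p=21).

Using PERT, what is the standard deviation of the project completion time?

te_A = (9 + 4·14 + 19)/6 = 84/6 = 14; σ²_A = ((19−9)/6)² = 2.778
te_B = (4 + 4·5 + 12)/6 = 36/6 = 6; σ²_B = ((12−4)/6)² = 1.778
te_C = (3 + 4·5 + 7)/6 = 30/6 = 5; σ²_C = ((7−3)/6)² = 0.444
te_D = (4 + 4·9 + 14)/6 = 54/6 = 9; σ²_D = ((14−4)/6)² = 2.778
te_E = (5 + 4·6 + 7)/6 = 36/6 = 6; σ²_E = ((7−5)/6)² = 0.111
te_F = (1 + 4·3 + 5)/6 = 18/6 = 3; σ²_F = ((5−1)/6)² = 0.444
te_G = (9 + 4·12 + 21)/6 = 78/6 = 13; σ²_G = ((21−9)/6)² = 4.000

Forward pass:
ES_A = 0; EF_A = 14
ES_B = 0; EF_B = 6
ES_C = 6; EF_C = 6+5 = 11
ES_D = max(EF_B=6, EF_C=11) = 11; EF_D = 11+9 = 20
ES_E = 14; EF_E = 14+6 = 20
ES_F = max(EF_C=11, EF_E=20) = 20; EF_F = 20+3 = 23
ES_G = max(EF_B=6, EF_C=11, EF_D=20, EF_F=23) = 23; EF_G = 23+13 = 36
Expected project duration μ = 36 hours. Critical path: A → E → F → G.

Variance along critical path = 2.778 + 0.111 + 0.444 + 4.000 = 7.333
σ = √7.333 = 2.708 hours

2.71 hours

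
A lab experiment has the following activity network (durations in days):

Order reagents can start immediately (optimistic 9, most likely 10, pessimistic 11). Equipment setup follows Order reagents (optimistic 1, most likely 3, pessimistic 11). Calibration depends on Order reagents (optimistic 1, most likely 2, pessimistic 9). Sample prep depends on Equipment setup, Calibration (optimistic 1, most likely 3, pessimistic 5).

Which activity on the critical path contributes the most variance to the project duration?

Equipment setup

te_Order reagents = (9 + 4·10 + 11)/6 = 60/6 = 10; σ²_Order reagents = ((11−9)/6)² = 0.111
te_Equipment setup = (1 + 4·3 + 11)/6 = 24/6 = 4; σ²_Equipment setup = ((11−1)/6)² = 2.778
te_Calibration = (1 + 4·2 + 9)/6 = 18/6 = 3; σ²_Calibration = ((9−1)/6)² = 1.778
te_Sample prep = (1 + 4·3 + 5)/6 = 18/6 = 3; σ²_Sample prep = ((5−1)/6)² = 0.444

Forward pass:
ES_Order reagents = 0; EF_Order reagents = 10
ES_Equipment setup = 10; EF_Equipment setup = 10+4 = 14
ES_Calibration = 10; EF_Calibration = 10+3 = 13
ES_Sample prep = max(EF_Equipment setup=14, EF_Calibration=13) = 14; EF_Sample prep = 14+3 = 17
Expected project duration μ = 17 days. Critical path: Order reagents → Equipment setup → Sample prep.

Variances on critical path: σ²_Order reagents=0.111, σ²_Equipment setup=2.778, σ²_Sample prep=0.444.
Largest is σ²_Equipment setup = 2.778.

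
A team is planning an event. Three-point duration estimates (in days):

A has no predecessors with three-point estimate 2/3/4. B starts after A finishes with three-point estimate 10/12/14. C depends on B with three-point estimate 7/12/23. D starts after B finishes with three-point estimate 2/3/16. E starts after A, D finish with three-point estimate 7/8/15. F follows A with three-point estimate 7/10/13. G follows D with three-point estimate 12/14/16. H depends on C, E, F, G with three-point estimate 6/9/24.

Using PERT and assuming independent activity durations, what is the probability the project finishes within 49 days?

0.846

te_A = (2 + 4·3 + 4)/6 = 18/6 = 3; σ²_A = ((4−2)/6)² = 0.111
te_B = (10 + 4·12 + 14)/6 = 72/6 = 12; σ²_B = ((14−10)/6)² = 0.444
te_C = (7 + 4·12 + 23)/6 = 78/6 = 13; σ²_C = ((23−7)/6)² = 7.111
te_D = (2 + 4·3 + 16)/6 = 30/6 = 5; σ²_D = ((16−2)/6)² = 5.444
te_E = (7 + 4·8 + 15)/6 = 54/6 = 9; σ²_E = ((15−7)/6)² = 1.778
te_F = (7 + 4·10 + 13)/6 = 60/6 = 10; σ²_F = ((13−7)/6)² = 1.000
te_G = (12 + 4·14 + 16)/6 = 84/6 = 14; σ²_G = ((16−12)/6)² = 0.444
te_H = (6 + 4·9 + 24)/6 = 66/6 = 11; σ²_H = ((24−6)/6)² = 9.000

Forward pass:
ES_A = 0; EF_A = 3
ES_B = 3; EF_B = 3+12 = 15
ES_C = 15; EF_C = 15+13 = 28
ES_D = 15; EF_D = 15+5 = 20
ES_E = max(EF_A=3, EF_D=20) = 20; EF_E = 20+9 = 29
ES_F = 3; EF_F = 3+10 = 13
ES_G = 20; EF_G = 20+14 = 34
ES_H = max(EF_C=28, EF_E=29, EF_F=13, EF_G=34) = 34; EF_H = 34+11 = 45
Expected project duration μ = 45 days. Critical path: A → B → D → G → H.

Variance along critical path = 0.111 + 0.444 + 5.444 + 0.444 + 9.000 = 15.444; σ = √15.444 = 3.930 days.
Z = (49 − 45) / 3.930 = 1.018
P(T ≤ 49) = Φ(1.018) ≈ 0.846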